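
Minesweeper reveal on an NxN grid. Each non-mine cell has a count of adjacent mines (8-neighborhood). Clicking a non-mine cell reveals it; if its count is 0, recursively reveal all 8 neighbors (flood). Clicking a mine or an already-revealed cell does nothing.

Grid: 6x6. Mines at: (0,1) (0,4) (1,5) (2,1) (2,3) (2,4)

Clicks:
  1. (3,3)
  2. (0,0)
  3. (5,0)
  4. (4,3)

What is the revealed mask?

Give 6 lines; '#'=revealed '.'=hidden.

Answer: #.....
......
......
######
######
######

Derivation:
Click 1 (3,3) count=2: revealed 1 new [(3,3)] -> total=1
Click 2 (0,0) count=1: revealed 1 new [(0,0)] -> total=2
Click 3 (5,0) count=0: revealed 17 new [(3,0) (3,1) (3,2) (3,4) (3,5) (4,0) (4,1) (4,2) (4,3) (4,4) (4,5) (5,0) (5,1) (5,2) (5,3) (5,4) (5,5)] -> total=19
Click 4 (4,3) count=0: revealed 0 new [(none)] -> total=19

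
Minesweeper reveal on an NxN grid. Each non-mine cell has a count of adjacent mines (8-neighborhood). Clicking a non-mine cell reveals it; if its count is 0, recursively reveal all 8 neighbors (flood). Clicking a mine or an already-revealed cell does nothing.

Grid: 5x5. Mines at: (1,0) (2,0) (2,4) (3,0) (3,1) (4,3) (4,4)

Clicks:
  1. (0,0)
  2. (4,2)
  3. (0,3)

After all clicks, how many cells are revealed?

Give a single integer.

Click 1 (0,0) count=1: revealed 1 new [(0,0)] -> total=1
Click 2 (4,2) count=2: revealed 1 new [(4,2)] -> total=2
Click 3 (0,3) count=0: revealed 11 new [(0,1) (0,2) (0,3) (0,4) (1,1) (1,2) (1,3) (1,4) (2,1) (2,2) (2,3)] -> total=13

Answer: 13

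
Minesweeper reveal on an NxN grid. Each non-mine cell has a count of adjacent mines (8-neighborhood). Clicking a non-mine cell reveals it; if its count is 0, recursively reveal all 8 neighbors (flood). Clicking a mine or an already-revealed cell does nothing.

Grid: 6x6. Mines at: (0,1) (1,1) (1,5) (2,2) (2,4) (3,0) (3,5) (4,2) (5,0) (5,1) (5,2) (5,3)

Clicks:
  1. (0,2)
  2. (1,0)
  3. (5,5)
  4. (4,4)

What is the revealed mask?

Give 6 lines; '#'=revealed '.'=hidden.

Answer: ..#...
#.....
......
......
....##
....##

Derivation:
Click 1 (0,2) count=2: revealed 1 new [(0,2)] -> total=1
Click 2 (1,0) count=2: revealed 1 new [(1,0)] -> total=2
Click 3 (5,5) count=0: revealed 4 new [(4,4) (4,5) (5,4) (5,5)] -> total=6
Click 4 (4,4) count=2: revealed 0 new [(none)] -> total=6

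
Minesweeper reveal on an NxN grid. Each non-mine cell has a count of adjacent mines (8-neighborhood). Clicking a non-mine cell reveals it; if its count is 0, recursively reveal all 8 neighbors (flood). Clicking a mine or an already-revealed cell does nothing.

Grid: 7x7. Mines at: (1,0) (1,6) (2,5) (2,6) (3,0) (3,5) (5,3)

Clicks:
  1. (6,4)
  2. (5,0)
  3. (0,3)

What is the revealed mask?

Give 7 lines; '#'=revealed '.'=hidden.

Answer: .#####.
.#####.
.####..
.####..
#####..
###....
###.#..

Derivation:
Click 1 (6,4) count=1: revealed 1 new [(6,4)] -> total=1
Click 2 (5,0) count=0: revealed 9 new [(4,0) (4,1) (4,2) (5,0) (5,1) (5,2) (6,0) (6,1) (6,2)] -> total=10
Click 3 (0,3) count=0: revealed 20 new [(0,1) (0,2) (0,3) (0,4) (0,5) (1,1) (1,2) (1,3) (1,4) (1,5) (2,1) (2,2) (2,3) (2,4) (3,1) (3,2) (3,3) (3,4) (4,3) (4,4)] -> total=30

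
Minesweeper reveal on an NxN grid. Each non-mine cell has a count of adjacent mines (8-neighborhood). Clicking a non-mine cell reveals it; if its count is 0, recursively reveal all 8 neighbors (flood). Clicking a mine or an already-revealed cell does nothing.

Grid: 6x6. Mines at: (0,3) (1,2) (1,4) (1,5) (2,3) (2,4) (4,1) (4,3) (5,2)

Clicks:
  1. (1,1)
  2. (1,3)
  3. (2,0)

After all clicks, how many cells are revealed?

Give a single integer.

Answer: 9

Derivation:
Click 1 (1,1) count=1: revealed 1 new [(1,1)] -> total=1
Click 2 (1,3) count=5: revealed 1 new [(1,3)] -> total=2
Click 3 (2,0) count=0: revealed 7 new [(0,0) (0,1) (1,0) (2,0) (2,1) (3,0) (3,1)] -> total=9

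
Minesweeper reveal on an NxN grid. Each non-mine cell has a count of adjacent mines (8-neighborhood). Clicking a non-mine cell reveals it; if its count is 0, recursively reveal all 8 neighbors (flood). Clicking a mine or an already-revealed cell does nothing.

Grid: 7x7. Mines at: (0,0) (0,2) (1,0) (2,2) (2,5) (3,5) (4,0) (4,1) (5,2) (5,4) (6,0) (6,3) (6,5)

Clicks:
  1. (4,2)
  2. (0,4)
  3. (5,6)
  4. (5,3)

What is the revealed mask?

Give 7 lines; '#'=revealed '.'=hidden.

Click 1 (4,2) count=2: revealed 1 new [(4,2)] -> total=1
Click 2 (0,4) count=0: revealed 8 new [(0,3) (0,4) (0,5) (0,6) (1,3) (1,4) (1,5) (1,6)] -> total=9
Click 3 (5,6) count=1: revealed 1 new [(5,6)] -> total=10
Click 4 (5,3) count=3: revealed 1 new [(5,3)] -> total=11

Answer: ...####
...####
.......
.......
..#....
...#..#
.......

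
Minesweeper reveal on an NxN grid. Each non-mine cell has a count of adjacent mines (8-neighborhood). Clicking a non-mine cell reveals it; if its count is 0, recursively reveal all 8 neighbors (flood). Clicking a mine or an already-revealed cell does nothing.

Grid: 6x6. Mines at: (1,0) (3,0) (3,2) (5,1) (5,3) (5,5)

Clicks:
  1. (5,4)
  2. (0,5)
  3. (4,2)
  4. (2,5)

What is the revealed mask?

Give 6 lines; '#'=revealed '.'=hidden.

Click 1 (5,4) count=2: revealed 1 new [(5,4)] -> total=1
Click 2 (0,5) count=0: revealed 21 new [(0,1) (0,2) (0,3) (0,4) (0,5) (1,1) (1,2) (1,3) (1,4) (1,5) (2,1) (2,2) (2,3) (2,4) (2,5) (3,3) (3,4) (3,5) (4,3) (4,4) (4,5)] -> total=22
Click 3 (4,2) count=3: revealed 1 new [(4,2)] -> total=23
Click 4 (2,5) count=0: revealed 0 new [(none)] -> total=23

Answer: .#####
.#####
.#####
...###
..####
....#.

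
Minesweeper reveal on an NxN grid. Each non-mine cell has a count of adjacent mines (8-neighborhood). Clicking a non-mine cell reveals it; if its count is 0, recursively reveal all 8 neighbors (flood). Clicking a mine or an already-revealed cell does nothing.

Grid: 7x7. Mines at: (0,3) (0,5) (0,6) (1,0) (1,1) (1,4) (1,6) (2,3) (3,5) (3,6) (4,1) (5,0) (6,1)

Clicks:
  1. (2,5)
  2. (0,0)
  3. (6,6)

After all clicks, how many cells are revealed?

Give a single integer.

Answer: 20

Derivation:
Click 1 (2,5) count=4: revealed 1 new [(2,5)] -> total=1
Click 2 (0,0) count=2: revealed 1 new [(0,0)] -> total=2
Click 3 (6,6) count=0: revealed 18 new [(3,2) (3,3) (3,4) (4,2) (4,3) (4,4) (4,5) (4,6) (5,2) (5,3) (5,4) (5,5) (5,6) (6,2) (6,3) (6,4) (6,5) (6,6)] -> total=20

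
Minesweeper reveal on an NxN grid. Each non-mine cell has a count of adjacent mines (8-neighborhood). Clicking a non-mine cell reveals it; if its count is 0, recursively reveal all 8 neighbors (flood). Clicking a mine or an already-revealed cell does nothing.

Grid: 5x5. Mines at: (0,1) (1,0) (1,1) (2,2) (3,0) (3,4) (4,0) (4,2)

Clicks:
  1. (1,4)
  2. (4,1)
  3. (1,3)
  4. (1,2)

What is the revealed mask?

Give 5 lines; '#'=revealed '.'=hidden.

Click 1 (1,4) count=0: revealed 8 new [(0,2) (0,3) (0,4) (1,2) (1,3) (1,4) (2,3) (2,4)] -> total=8
Click 2 (4,1) count=3: revealed 1 new [(4,1)] -> total=9
Click 3 (1,3) count=1: revealed 0 new [(none)] -> total=9
Click 4 (1,2) count=3: revealed 0 new [(none)] -> total=9

Answer: ..###
..###
...##
.....
.#...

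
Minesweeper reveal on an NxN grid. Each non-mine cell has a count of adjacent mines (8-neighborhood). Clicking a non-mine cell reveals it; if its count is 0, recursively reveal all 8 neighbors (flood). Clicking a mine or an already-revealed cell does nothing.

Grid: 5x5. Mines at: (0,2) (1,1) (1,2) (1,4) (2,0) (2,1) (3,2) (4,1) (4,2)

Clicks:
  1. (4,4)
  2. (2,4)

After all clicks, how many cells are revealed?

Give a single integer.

Answer: 6

Derivation:
Click 1 (4,4) count=0: revealed 6 new [(2,3) (2,4) (3,3) (3,4) (4,3) (4,4)] -> total=6
Click 2 (2,4) count=1: revealed 0 new [(none)] -> total=6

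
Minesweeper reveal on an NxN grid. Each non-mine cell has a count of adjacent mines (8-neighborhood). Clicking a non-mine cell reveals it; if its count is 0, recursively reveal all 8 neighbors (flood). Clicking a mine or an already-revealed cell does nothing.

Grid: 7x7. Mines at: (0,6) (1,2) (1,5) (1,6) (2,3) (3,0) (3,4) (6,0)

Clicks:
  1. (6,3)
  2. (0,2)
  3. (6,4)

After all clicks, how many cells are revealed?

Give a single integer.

Click 1 (6,3) count=0: revealed 25 new [(2,5) (2,6) (3,1) (3,2) (3,3) (3,5) (3,6) (4,1) (4,2) (4,3) (4,4) (4,5) (4,6) (5,1) (5,2) (5,3) (5,4) (5,5) (5,6) (6,1) (6,2) (6,3) (6,4) (6,5) (6,6)] -> total=25
Click 2 (0,2) count=1: revealed 1 new [(0,2)] -> total=26
Click 3 (6,4) count=0: revealed 0 new [(none)] -> total=26

Answer: 26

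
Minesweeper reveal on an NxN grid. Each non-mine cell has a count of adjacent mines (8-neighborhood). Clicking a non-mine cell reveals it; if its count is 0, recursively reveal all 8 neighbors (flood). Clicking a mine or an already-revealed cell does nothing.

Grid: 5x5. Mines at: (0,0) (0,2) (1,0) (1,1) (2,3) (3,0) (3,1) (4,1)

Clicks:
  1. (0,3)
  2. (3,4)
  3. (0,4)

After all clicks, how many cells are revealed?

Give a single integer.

Answer: 5

Derivation:
Click 1 (0,3) count=1: revealed 1 new [(0,3)] -> total=1
Click 2 (3,4) count=1: revealed 1 new [(3,4)] -> total=2
Click 3 (0,4) count=0: revealed 3 new [(0,4) (1,3) (1,4)] -> total=5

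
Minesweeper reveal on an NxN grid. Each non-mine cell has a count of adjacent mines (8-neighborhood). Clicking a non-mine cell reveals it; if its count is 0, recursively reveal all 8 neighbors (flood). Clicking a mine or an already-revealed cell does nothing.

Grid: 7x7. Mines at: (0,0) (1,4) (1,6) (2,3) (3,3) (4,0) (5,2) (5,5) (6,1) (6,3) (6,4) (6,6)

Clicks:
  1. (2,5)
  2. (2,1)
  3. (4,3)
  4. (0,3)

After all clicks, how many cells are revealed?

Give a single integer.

Click 1 (2,5) count=2: revealed 1 new [(2,5)] -> total=1
Click 2 (2,1) count=0: revealed 9 new [(1,0) (1,1) (1,2) (2,0) (2,1) (2,2) (3,0) (3,1) (3,2)] -> total=10
Click 3 (4,3) count=2: revealed 1 new [(4,3)] -> total=11
Click 4 (0,3) count=1: revealed 1 new [(0,3)] -> total=12

Answer: 12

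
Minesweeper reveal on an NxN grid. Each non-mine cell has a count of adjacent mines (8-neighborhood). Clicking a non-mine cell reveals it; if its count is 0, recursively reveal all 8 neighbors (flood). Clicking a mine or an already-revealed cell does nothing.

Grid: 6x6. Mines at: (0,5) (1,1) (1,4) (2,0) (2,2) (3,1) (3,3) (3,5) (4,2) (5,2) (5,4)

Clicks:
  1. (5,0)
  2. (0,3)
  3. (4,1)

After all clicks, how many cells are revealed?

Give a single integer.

Click 1 (5,0) count=0: revealed 4 new [(4,0) (4,1) (5,0) (5,1)] -> total=4
Click 2 (0,3) count=1: revealed 1 new [(0,3)] -> total=5
Click 3 (4,1) count=3: revealed 0 new [(none)] -> total=5

Answer: 5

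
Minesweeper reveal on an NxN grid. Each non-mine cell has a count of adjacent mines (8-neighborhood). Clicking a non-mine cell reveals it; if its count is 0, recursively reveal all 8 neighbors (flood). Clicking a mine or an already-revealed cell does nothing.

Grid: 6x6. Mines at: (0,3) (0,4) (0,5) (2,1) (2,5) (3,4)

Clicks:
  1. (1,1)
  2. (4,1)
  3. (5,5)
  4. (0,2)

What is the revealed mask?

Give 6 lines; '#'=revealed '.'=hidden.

Click 1 (1,1) count=1: revealed 1 new [(1,1)] -> total=1
Click 2 (4,1) count=0: revealed 16 new [(3,0) (3,1) (3,2) (3,3) (4,0) (4,1) (4,2) (4,3) (4,4) (4,5) (5,0) (5,1) (5,2) (5,3) (5,4) (5,5)] -> total=17
Click 3 (5,5) count=0: revealed 0 new [(none)] -> total=17
Click 4 (0,2) count=1: revealed 1 new [(0,2)] -> total=18

Answer: ..#...
.#....
......
####..
######
######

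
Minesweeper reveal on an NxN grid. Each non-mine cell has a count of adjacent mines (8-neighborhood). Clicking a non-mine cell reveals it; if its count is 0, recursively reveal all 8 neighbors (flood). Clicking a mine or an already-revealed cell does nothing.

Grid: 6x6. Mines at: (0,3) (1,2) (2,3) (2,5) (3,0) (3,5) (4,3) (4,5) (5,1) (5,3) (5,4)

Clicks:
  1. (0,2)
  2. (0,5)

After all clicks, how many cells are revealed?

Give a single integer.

Answer: 5

Derivation:
Click 1 (0,2) count=2: revealed 1 new [(0,2)] -> total=1
Click 2 (0,5) count=0: revealed 4 new [(0,4) (0,5) (1,4) (1,5)] -> total=5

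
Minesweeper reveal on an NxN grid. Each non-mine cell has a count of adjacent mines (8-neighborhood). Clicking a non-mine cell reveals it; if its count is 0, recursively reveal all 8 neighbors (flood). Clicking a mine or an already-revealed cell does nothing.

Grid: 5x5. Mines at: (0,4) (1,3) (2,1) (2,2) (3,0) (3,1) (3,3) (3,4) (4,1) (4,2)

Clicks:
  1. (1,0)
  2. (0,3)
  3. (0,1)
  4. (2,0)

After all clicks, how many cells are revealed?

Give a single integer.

Click 1 (1,0) count=1: revealed 1 new [(1,0)] -> total=1
Click 2 (0,3) count=2: revealed 1 new [(0,3)] -> total=2
Click 3 (0,1) count=0: revealed 5 new [(0,0) (0,1) (0,2) (1,1) (1,2)] -> total=7
Click 4 (2,0) count=3: revealed 1 new [(2,0)] -> total=8

Answer: 8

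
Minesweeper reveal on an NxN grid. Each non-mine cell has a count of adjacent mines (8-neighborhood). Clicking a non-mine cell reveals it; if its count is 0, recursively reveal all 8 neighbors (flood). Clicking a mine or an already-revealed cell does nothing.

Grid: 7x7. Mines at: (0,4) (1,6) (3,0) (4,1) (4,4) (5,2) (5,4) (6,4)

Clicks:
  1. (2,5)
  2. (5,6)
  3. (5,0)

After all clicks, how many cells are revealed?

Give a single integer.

Click 1 (2,5) count=1: revealed 1 new [(2,5)] -> total=1
Click 2 (5,6) count=0: revealed 9 new [(2,6) (3,5) (3,6) (4,5) (4,6) (5,5) (5,6) (6,5) (6,6)] -> total=10
Click 3 (5,0) count=1: revealed 1 new [(5,0)] -> total=11

Answer: 11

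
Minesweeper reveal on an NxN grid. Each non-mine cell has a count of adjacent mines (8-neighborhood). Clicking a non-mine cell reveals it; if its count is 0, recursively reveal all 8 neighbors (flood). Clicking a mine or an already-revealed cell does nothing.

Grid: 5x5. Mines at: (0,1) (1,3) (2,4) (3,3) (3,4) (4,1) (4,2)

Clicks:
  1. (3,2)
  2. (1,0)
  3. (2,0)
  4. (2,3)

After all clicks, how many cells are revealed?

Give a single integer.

Answer: 10

Derivation:
Click 1 (3,2) count=3: revealed 1 new [(3,2)] -> total=1
Click 2 (1,0) count=1: revealed 1 new [(1,0)] -> total=2
Click 3 (2,0) count=0: revealed 7 new [(1,1) (1,2) (2,0) (2,1) (2,2) (3,0) (3,1)] -> total=9
Click 4 (2,3) count=4: revealed 1 new [(2,3)] -> total=10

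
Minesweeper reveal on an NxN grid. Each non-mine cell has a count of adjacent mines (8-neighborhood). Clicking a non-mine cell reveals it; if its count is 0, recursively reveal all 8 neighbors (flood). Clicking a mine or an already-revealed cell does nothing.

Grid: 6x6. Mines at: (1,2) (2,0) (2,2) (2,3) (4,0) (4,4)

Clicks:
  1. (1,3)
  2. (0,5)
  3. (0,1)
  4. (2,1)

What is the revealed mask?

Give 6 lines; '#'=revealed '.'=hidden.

Answer: .#.###
...###
.#..##
....##
......
......

Derivation:
Click 1 (1,3) count=3: revealed 1 new [(1,3)] -> total=1
Click 2 (0,5) count=0: revealed 9 new [(0,3) (0,4) (0,5) (1,4) (1,5) (2,4) (2,5) (3,4) (3,5)] -> total=10
Click 3 (0,1) count=1: revealed 1 new [(0,1)] -> total=11
Click 4 (2,1) count=3: revealed 1 new [(2,1)] -> total=12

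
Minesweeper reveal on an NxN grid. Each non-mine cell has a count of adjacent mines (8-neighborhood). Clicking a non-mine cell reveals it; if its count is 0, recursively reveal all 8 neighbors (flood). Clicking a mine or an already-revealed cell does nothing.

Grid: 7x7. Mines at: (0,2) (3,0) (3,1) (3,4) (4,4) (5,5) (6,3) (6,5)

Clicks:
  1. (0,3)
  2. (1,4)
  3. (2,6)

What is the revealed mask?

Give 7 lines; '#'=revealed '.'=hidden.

Answer: ...####
...####
...####
.....##
.....##
.......
.......

Derivation:
Click 1 (0,3) count=1: revealed 1 new [(0,3)] -> total=1
Click 2 (1,4) count=0: revealed 15 new [(0,4) (0,5) (0,6) (1,3) (1,4) (1,5) (1,6) (2,3) (2,4) (2,5) (2,6) (3,5) (3,6) (4,5) (4,6)] -> total=16
Click 3 (2,6) count=0: revealed 0 new [(none)] -> total=16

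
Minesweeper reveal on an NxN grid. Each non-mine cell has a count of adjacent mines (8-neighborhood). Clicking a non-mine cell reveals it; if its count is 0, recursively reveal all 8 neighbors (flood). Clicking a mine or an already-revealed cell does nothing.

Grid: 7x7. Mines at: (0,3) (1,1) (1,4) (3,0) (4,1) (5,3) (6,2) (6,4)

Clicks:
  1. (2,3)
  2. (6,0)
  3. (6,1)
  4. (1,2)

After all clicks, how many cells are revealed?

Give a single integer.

Click 1 (2,3) count=1: revealed 1 new [(2,3)] -> total=1
Click 2 (6,0) count=0: revealed 4 new [(5,0) (5,1) (6,0) (6,1)] -> total=5
Click 3 (6,1) count=1: revealed 0 new [(none)] -> total=5
Click 4 (1,2) count=2: revealed 1 new [(1,2)] -> total=6

Answer: 6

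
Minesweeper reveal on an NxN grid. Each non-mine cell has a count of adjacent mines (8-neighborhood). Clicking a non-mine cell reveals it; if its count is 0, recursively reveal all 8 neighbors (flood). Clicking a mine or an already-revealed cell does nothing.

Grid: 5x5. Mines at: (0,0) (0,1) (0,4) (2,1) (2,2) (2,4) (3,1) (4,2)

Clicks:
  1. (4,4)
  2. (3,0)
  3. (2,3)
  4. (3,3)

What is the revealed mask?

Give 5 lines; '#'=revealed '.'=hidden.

Click 1 (4,4) count=0: revealed 4 new [(3,3) (3,4) (4,3) (4,4)] -> total=4
Click 2 (3,0) count=2: revealed 1 new [(3,0)] -> total=5
Click 3 (2,3) count=2: revealed 1 new [(2,3)] -> total=6
Click 4 (3,3) count=3: revealed 0 new [(none)] -> total=6

Answer: .....
.....
...#.
#..##
...##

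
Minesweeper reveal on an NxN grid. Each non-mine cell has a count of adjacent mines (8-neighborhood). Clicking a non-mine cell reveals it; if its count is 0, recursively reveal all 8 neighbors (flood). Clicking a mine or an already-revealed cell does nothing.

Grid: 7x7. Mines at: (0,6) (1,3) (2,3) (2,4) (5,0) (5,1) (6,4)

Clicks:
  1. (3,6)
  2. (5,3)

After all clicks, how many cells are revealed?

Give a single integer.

Click 1 (3,6) count=0: revealed 21 new [(1,5) (1,6) (2,5) (2,6) (3,2) (3,3) (3,4) (3,5) (3,6) (4,2) (4,3) (4,4) (4,5) (4,6) (5,2) (5,3) (5,4) (5,5) (5,6) (6,5) (6,6)] -> total=21
Click 2 (5,3) count=1: revealed 0 new [(none)] -> total=21

Answer: 21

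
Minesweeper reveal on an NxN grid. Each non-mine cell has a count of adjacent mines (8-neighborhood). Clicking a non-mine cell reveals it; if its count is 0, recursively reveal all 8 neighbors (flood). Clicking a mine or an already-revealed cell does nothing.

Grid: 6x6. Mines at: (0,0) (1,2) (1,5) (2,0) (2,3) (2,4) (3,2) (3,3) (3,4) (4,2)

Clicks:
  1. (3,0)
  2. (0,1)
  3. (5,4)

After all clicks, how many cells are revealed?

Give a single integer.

Answer: 8

Derivation:
Click 1 (3,0) count=1: revealed 1 new [(3,0)] -> total=1
Click 2 (0,1) count=2: revealed 1 new [(0,1)] -> total=2
Click 3 (5,4) count=0: revealed 6 new [(4,3) (4,4) (4,5) (5,3) (5,4) (5,5)] -> total=8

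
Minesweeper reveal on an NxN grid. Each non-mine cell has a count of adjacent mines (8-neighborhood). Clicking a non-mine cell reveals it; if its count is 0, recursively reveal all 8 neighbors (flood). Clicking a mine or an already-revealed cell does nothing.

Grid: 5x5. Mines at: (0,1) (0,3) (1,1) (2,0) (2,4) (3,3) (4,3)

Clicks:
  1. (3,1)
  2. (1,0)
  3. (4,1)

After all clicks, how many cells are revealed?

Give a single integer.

Answer: 7

Derivation:
Click 1 (3,1) count=1: revealed 1 new [(3,1)] -> total=1
Click 2 (1,0) count=3: revealed 1 new [(1,0)] -> total=2
Click 3 (4,1) count=0: revealed 5 new [(3,0) (3,2) (4,0) (4,1) (4,2)] -> total=7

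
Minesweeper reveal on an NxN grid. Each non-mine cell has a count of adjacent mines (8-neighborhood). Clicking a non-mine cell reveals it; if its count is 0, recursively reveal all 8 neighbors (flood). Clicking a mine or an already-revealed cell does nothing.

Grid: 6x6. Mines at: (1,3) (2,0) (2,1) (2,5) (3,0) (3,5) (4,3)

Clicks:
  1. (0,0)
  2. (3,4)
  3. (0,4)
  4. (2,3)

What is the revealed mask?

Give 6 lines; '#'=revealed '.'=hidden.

Click 1 (0,0) count=0: revealed 6 new [(0,0) (0,1) (0,2) (1,0) (1,1) (1,2)] -> total=6
Click 2 (3,4) count=3: revealed 1 new [(3,4)] -> total=7
Click 3 (0,4) count=1: revealed 1 new [(0,4)] -> total=8
Click 4 (2,3) count=1: revealed 1 new [(2,3)] -> total=9

Answer: ###.#.
###...
...#..
....#.
......
......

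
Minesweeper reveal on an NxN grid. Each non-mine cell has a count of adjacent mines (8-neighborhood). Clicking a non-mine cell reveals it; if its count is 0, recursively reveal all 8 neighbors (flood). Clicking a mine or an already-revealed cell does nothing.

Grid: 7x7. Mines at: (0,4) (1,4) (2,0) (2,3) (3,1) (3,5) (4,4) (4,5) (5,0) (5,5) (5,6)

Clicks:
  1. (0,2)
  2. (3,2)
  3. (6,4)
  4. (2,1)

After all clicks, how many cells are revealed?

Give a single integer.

Answer: 11

Derivation:
Click 1 (0,2) count=0: revealed 8 new [(0,0) (0,1) (0,2) (0,3) (1,0) (1,1) (1,2) (1,3)] -> total=8
Click 2 (3,2) count=2: revealed 1 new [(3,2)] -> total=9
Click 3 (6,4) count=1: revealed 1 new [(6,4)] -> total=10
Click 4 (2,1) count=2: revealed 1 new [(2,1)] -> total=11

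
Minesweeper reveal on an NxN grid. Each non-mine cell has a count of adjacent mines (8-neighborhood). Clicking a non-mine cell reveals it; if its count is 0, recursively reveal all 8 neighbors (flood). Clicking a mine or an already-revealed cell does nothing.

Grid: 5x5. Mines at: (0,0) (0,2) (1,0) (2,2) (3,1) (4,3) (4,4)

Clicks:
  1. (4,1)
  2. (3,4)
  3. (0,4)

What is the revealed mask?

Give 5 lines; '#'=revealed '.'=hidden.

Answer: ...##
...##
...##
...##
.#...

Derivation:
Click 1 (4,1) count=1: revealed 1 new [(4,1)] -> total=1
Click 2 (3,4) count=2: revealed 1 new [(3,4)] -> total=2
Click 3 (0,4) count=0: revealed 7 new [(0,3) (0,4) (1,3) (1,4) (2,3) (2,4) (3,3)] -> total=9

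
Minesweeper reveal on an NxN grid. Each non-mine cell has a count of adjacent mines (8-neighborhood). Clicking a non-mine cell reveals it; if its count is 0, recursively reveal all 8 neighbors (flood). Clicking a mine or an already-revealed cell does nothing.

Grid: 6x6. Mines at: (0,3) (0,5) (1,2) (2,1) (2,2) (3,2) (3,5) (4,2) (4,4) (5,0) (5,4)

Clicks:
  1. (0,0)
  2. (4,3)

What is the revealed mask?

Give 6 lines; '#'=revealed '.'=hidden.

Answer: ##....
##....
......
......
...#..
......

Derivation:
Click 1 (0,0) count=0: revealed 4 new [(0,0) (0,1) (1,0) (1,1)] -> total=4
Click 2 (4,3) count=4: revealed 1 new [(4,3)] -> total=5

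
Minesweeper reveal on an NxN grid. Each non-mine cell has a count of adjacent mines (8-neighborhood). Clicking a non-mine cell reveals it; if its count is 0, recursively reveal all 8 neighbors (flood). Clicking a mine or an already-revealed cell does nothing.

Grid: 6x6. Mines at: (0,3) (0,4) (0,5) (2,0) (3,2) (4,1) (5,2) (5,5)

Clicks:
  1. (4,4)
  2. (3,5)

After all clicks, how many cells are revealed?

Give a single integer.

Click 1 (4,4) count=1: revealed 1 new [(4,4)] -> total=1
Click 2 (3,5) count=0: revealed 11 new [(1,3) (1,4) (1,5) (2,3) (2,4) (2,5) (3,3) (3,4) (3,5) (4,3) (4,5)] -> total=12

Answer: 12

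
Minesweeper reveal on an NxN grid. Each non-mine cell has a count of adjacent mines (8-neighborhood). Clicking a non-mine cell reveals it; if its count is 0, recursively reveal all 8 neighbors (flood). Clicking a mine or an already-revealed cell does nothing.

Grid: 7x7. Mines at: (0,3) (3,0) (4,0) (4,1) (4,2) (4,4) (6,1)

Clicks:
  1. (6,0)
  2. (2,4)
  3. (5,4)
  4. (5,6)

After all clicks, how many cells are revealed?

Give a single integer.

Answer: 39

Derivation:
Click 1 (6,0) count=1: revealed 1 new [(6,0)] -> total=1
Click 2 (2,4) count=0: revealed 38 new [(0,0) (0,1) (0,2) (0,4) (0,5) (0,6) (1,0) (1,1) (1,2) (1,3) (1,4) (1,5) (1,6) (2,0) (2,1) (2,2) (2,3) (2,4) (2,5) (2,6) (3,1) (3,2) (3,3) (3,4) (3,5) (3,6) (4,5) (4,6) (5,2) (5,3) (5,4) (5,5) (5,6) (6,2) (6,3) (6,4) (6,5) (6,6)] -> total=39
Click 3 (5,4) count=1: revealed 0 new [(none)] -> total=39
Click 4 (5,6) count=0: revealed 0 new [(none)] -> total=39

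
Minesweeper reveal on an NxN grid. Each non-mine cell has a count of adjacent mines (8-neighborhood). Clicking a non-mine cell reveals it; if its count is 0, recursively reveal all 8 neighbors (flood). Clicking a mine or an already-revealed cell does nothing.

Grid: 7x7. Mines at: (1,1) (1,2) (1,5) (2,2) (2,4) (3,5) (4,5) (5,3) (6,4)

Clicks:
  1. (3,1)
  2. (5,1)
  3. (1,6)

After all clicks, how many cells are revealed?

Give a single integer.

Click 1 (3,1) count=1: revealed 1 new [(3,1)] -> total=1
Click 2 (5,1) count=0: revealed 13 new [(2,0) (2,1) (3,0) (3,2) (4,0) (4,1) (4,2) (5,0) (5,1) (5,2) (6,0) (6,1) (6,2)] -> total=14
Click 3 (1,6) count=1: revealed 1 new [(1,6)] -> total=15

Answer: 15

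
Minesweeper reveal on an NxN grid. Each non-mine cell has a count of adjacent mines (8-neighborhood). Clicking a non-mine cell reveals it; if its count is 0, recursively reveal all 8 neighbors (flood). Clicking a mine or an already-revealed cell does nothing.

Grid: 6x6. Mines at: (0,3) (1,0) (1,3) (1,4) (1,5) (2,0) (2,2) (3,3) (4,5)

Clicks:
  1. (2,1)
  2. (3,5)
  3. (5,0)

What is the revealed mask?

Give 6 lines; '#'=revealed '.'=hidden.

Click 1 (2,1) count=3: revealed 1 new [(2,1)] -> total=1
Click 2 (3,5) count=1: revealed 1 new [(3,5)] -> total=2
Click 3 (5,0) count=0: revealed 13 new [(3,0) (3,1) (3,2) (4,0) (4,1) (4,2) (4,3) (4,4) (5,0) (5,1) (5,2) (5,3) (5,4)] -> total=15

Answer: ......
......
.#....
###..#
#####.
#####.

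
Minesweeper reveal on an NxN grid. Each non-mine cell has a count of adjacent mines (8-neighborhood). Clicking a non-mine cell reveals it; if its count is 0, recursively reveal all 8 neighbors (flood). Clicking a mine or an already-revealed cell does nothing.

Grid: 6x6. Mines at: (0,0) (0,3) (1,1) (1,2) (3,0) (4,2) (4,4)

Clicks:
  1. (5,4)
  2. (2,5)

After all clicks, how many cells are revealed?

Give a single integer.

Answer: 12

Derivation:
Click 1 (5,4) count=1: revealed 1 new [(5,4)] -> total=1
Click 2 (2,5) count=0: revealed 11 new [(0,4) (0,5) (1,3) (1,4) (1,5) (2,3) (2,4) (2,5) (3,3) (3,4) (3,5)] -> total=12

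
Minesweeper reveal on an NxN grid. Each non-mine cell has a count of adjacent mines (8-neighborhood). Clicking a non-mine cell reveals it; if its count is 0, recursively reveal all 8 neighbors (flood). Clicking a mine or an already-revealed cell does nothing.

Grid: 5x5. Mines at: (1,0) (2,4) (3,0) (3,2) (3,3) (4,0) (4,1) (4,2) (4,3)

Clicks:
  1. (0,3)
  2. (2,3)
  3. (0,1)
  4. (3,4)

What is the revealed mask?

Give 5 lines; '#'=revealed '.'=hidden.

Answer: .####
.####
.###.
....#
.....

Derivation:
Click 1 (0,3) count=0: revealed 11 new [(0,1) (0,2) (0,3) (0,4) (1,1) (1,2) (1,3) (1,4) (2,1) (2,2) (2,3)] -> total=11
Click 2 (2,3) count=3: revealed 0 new [(none)] -> total=11
Click 3 (0,1) count=1: revealed 0 new [(none)] -> total=11
Click 4 (3,4) count=3: revealed 1 new [(3,4)] -> total=12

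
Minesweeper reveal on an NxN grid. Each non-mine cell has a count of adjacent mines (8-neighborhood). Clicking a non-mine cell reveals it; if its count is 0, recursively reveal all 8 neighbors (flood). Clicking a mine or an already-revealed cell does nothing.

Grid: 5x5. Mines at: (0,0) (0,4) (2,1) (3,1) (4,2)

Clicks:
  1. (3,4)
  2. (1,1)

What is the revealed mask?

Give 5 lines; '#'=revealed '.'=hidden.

Answer: .....
.####
..###
..###
...##

Derivation:
Click 1 (3,4) count=0: revealed 11 new [(1,2) (1,3) (1,4) (2,2) (2,3) (2,4) (3,2) (3,3) (3,4) (4,3) (4,4)] -> total=11
Click 2 (1,1) count=2: revealed 1 new [(1,1)] -> total=12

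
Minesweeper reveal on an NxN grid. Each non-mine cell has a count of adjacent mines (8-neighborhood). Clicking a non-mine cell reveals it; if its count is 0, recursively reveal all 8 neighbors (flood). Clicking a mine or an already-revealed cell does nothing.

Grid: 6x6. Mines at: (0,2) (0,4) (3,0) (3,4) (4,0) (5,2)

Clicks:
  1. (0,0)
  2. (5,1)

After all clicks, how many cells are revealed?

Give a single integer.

Click 1 (0,0) count=0: revealed 6 new [(0,0) (0,1) (1,0) (1,1) (2,0) (2,1)] -> total=6
Click 2 (5,1) count=2: revealed 1 new [(5,1)] -> total=7

Answer: 7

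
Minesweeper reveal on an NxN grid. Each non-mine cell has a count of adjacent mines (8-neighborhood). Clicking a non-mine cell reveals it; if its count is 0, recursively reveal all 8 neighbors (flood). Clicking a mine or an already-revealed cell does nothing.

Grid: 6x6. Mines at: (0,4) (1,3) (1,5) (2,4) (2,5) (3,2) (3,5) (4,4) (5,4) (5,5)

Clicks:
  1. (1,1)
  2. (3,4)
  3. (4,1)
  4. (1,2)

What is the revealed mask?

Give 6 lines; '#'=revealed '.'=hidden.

Click 1 (1,1) count=0: revealed 19 new [(0,0) (0,1) (0,2) (1,0) (1,1) (1,2) (2,0) (2,1) (2,2) (3,0) (3,1) (4,0) (4,1) (4,2) (4,3) (5,0) (5,1) (5,2) (5,3)] -> total=19
Click 2 (3,4) count=4: revealed 1 new [(3,4)] -> total=20
Click 3 (4,1) count=1: revealed 0 new [(none)] -> total=20
Click 4 (1,2) count=1: revealed 0 new [(none)] -> total=20

Answer: ###...
###...
###...
##..#.
####..
####..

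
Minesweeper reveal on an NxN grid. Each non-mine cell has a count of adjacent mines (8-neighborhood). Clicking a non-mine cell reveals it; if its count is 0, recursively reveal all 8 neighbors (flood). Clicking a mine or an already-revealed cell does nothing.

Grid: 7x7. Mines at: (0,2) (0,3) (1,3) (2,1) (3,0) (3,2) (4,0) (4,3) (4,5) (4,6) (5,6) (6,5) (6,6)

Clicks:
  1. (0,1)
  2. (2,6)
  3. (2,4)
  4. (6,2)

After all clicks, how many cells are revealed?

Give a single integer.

Answer: 23

Derivation:
Click 1 (0,1) count=1: revealed 1 new [(0,1)] -> total=1
Click 2 (2,6) count=0: revealed 12 new [(0,4) (0,5) (0,6) (1,4) (1,5) (1,6) (2,4) (2,5) (2,6) (3,4) (3,5) (3,6)] -> total=13
Click 3 (2,4) count=1: revealed 0 new [(none)] -> total=13
Click 4 (6,2) count=0: revealed 10 new [(5,0) (5,1) (5,2) (5,3) (5,4) (6,0) (6,1) (6,2) (6,3) (6,4)] -> total=23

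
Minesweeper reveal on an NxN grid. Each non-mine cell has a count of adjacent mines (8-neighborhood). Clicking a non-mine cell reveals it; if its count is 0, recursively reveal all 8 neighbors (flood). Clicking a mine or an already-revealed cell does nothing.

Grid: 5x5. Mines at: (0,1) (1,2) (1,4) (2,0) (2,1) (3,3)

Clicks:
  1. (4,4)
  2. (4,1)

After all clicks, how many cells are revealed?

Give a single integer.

Answer: 7

Derivation:
Click 1 (4,4) count=1: revealed 1 new [(4,4)] -> total=1
Click 2 (4,1) count=0: revealed 6 new [(3,0) (3,1) (3,2) (4,0) (4,1) (4,2)] -> total=7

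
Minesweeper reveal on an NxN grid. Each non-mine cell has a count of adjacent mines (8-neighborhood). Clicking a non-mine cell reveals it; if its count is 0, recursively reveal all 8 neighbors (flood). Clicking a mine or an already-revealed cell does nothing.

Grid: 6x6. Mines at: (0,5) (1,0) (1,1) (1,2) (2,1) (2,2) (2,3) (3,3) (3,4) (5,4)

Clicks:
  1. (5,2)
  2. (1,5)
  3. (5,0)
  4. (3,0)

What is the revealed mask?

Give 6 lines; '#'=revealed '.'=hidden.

Answer: ......
.....#
......
###...
####..
####..

Derivation:
Click 1 (5,2) count=0: revealed 11 new [(3,0) (3,1) (3,2) (4,0) (4,1) (4,2) (4,3) (5,0) (5,1) (5,2) (5,3)] -> total=11
Click 2 (1,5) count=1: revealed 1 new [(1,5)] -> total=12
Click 3 (5,0) count=0: revealed 0 new [(none)] -> total=12
Click 4 (3,0) count=1: revealed 0 new [(none)] -> total=12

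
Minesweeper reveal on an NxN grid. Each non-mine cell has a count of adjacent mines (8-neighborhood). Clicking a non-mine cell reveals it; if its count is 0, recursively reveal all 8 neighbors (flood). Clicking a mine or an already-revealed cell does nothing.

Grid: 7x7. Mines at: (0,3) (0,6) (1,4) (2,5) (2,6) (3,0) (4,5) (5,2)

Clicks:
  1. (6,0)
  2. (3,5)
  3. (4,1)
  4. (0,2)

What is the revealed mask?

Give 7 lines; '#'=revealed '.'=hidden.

Click 1 (6,0) count=0: revealed 6 new [(4,0) (4,1) (5,0) (5,1) (6,0) (6,1)] -> total=6
Click 2 (3,5) count=3: revealed 1 new [(3,5)] -> total=7
Click 3 (4,1) count=2: revealed 0 new [(none)] -> total=7
Click 4 (0,2) count=1: revealed 1 new [(0,2)] -> total=8

Answer: ..#....
.......
.......
.....#.
##.....
##.....
##.....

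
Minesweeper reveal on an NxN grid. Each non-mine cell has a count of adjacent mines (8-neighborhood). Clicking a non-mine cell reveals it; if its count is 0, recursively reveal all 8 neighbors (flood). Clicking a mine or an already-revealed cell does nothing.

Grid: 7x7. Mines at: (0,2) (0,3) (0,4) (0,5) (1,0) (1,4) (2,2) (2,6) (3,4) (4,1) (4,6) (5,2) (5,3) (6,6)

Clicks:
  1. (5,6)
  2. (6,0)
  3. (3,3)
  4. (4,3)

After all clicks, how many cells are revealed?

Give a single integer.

Answer: 7

Derivation:
Click 1 (5,6) count=2: revealed 1 new [(5,6)] -> total=1
Click 2 (6,0) count=0: revealed 4 new [(5,0) (5,1) (6,0) (6,1)] -> total=5
Click 3 (3,3) count=2: revealed 1 new [(3,3)] -> total=6
Click 4 (4,3) count=3: revealed 1 new [(4,3)] -> total=7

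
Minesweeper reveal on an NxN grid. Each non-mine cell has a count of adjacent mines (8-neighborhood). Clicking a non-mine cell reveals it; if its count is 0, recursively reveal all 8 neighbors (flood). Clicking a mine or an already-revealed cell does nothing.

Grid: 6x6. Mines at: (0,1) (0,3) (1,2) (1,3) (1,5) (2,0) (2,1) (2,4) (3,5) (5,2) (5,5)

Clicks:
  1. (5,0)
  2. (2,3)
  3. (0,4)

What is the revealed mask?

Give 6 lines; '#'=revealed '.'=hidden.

Answer: ....#.
......
...#..
##....
##....
##....

Derivation:
Click 1 (5,0) count=0: revealed 6 new [(3,0) (3,1) (4,0) (4,1) (5,0) (5,1)] -> total=6
Click 2 (2,3) count=3: revealed 1 new [(2,3)] -> total=7
Click 3 (0,4) count=3: revealed 1 new [(0,4)] -> total=8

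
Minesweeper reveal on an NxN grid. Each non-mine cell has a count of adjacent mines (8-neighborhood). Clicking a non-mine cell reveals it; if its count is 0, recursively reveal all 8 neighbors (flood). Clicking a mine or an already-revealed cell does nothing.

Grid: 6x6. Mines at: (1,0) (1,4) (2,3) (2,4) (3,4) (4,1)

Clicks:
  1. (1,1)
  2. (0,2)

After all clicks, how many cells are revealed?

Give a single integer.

Answer: 6

Derivation:
Click 1 (1,1) count=1: revealed 1 new [(1,1)] -> total=1
Click 2 (0,2) count=0: revealed 5 new [(0,1) (0,2) (0,3) (1,2) (1,3)] -> total=6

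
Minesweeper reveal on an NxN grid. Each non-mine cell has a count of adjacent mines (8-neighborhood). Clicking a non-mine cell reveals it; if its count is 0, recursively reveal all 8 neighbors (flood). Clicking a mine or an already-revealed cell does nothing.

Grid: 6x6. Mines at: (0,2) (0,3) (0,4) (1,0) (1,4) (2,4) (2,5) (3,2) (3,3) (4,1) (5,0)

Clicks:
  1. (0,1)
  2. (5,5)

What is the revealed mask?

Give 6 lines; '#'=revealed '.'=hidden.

Answer: .#....
......
......
....##
..####
..####

Derivation:
Click 1 (0,1) count=2: revealed 1 new [(0,1)] -> total=1
Click 2 (5,5) count=0: revealed 10 new [(3,4) (3,5) (4,2) (4,3) (4,4) (4,5) (5,2) (5,3) (5,4) (5,5)] -> total=11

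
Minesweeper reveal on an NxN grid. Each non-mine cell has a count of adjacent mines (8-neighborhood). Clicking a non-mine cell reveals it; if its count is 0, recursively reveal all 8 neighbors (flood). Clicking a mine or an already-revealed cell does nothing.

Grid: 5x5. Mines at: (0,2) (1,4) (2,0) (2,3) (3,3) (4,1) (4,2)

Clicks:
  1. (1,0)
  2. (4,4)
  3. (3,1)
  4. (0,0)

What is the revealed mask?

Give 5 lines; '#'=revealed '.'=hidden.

Click 1 (1,0) count=1: revealed 1 new [(1,0)] -> total=1
Click 2 (4,4) count=1: revealed 1 new [(4,4)] -> total=2
Click 3 (3,1) count=3: revealed 1 new [(3,1)] -> total=3
Click 4 (0,0) count=0: revealed 3 new [(0,0) (0,1) (1,1)] -> total=6

Answer: ##...
##...
.....
.#...
....#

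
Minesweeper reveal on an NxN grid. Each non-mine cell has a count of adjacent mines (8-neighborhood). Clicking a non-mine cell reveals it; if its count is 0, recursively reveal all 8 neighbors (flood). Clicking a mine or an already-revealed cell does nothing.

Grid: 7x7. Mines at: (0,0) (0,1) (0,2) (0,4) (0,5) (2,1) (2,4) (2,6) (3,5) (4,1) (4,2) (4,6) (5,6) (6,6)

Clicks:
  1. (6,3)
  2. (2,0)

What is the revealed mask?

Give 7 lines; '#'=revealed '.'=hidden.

Click 1 (6,3) count=0: revealed 15 new [(4,3) (4,4) (4,5) (5,0) (5,1) (5,2) (5,3) (5,4) (5,5) (6,0) (6,1) (6,2) (6,3) (6,4) (6,5)] -> total=15
Click 2 (2,0) count=1: revealed 1 new [(2,0)] -> total=16

Answer: .......
.......
#......
.......
...###.
######.
######.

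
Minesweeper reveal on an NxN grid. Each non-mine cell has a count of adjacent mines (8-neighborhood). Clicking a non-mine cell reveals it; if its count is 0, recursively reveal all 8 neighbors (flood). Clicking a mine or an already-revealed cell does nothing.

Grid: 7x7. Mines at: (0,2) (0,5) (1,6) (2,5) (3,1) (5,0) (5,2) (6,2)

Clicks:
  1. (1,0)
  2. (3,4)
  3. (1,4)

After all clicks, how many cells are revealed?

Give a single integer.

Click 1 (1,0) count=0: revealed 6 new [(0,0) (0,1) (1,0) (1,1) (2,0) (2,1)] -> total=6
Click 2 (3,4) count=1: revealed 1 new [(3,4)] -> total=7
Click 3 (1,4) count=2: revealed 1 new [(1,4)] -> total=8

Answer: 8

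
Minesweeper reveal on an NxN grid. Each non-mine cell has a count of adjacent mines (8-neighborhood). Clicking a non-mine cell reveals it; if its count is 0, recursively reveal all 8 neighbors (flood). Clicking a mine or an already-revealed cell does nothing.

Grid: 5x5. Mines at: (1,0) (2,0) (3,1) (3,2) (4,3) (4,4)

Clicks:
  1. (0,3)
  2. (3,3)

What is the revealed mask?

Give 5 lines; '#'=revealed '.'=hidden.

Answer: .####
.####
.####
...##
.....

Derivation:
Click 1 (0,3) count=0: revealed 14 new [(0,1) (0,2) (0,3) (0,4) (1,1) (1,2) (1,3) (1,4) (2,1) (2,2) (2,3) (2,4) (3,3) (3,4)] -> total=14
Click 2 (3,3) count=3: revealed 0 new [(none)] -> total=14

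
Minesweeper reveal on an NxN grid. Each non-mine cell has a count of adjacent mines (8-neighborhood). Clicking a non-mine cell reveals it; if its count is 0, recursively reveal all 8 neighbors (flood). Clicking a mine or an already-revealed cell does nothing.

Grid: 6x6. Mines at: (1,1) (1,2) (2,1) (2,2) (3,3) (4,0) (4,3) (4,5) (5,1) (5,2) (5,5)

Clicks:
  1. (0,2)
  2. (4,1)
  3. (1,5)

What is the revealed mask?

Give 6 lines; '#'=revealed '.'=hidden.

Click 1 (0,2) count=2: revealed 1 new [(0,2)] -> total=1
Click 2 (4,1) count=3: revealed 1 new [(4,1)] -> total=2
Click 3 (1,5) count=0: revealed 11 new [(0,3) (0,4) (0,5) (1,3) (1,4) (1,5) (2,3) (2,4) (2,5) (3,4) (3,5)] -> total=13

Answer: ..####
...###
...###
....##
.#....
......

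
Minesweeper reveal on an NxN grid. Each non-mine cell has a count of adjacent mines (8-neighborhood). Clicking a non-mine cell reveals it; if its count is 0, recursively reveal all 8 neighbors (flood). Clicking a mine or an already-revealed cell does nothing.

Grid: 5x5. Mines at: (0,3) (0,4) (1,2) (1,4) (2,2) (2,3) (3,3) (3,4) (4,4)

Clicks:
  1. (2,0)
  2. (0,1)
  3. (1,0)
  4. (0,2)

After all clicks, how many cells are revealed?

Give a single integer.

Answer: 13

Derivation:
Click 1 (2,0) count=0: revealed 12 new [(0,0) (0,1) (1,0) (1,1) (2,0) (2,1) (3,0) (3,1) (3,2) (4,0) (4,1) (4,2)] -> total=12
Click 2 (0,1) count=1: revealed 0 new [(none)] -> total=12
Click 3 (1,0) count=0: revealed 0 new [(none)] -> total=12
Click 4 (0,2) count=2: revealed 1 new [(0,2)] -> total=13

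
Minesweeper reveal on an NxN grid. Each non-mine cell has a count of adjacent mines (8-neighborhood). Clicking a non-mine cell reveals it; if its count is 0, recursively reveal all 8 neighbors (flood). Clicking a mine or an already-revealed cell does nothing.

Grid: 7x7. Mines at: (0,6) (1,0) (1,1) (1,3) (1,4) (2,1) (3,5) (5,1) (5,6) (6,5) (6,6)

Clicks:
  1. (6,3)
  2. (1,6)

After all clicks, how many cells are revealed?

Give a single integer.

Click 1 (6,3) count=0: revealed 15 new [(2,2) (2,3) (2,4) (3,2) (3,3) (3,4) (4,2) (4,3) (4,4) (5,2) (5,3) (5,4) (6,2) (6,3) (6,4)] -> total=15
Click 2 (1,6) count=1: revealed 1 new [(1,6)] -> total=16

Answer: 16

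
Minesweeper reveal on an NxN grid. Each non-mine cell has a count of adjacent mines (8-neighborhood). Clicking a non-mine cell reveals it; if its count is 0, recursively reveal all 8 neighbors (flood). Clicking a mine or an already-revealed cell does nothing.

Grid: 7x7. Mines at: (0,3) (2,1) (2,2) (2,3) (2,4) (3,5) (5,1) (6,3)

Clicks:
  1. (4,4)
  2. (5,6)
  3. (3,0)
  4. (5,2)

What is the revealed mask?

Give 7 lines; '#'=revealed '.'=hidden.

Answer: .......
.......
.......
#......
....###
..#.###
....###

Derivation:
Click 1 (4,4) count=1: revealed 1 new [(4,4)] -> total=1
Click 2 (5,6) count=0: revealed 8 new [(4,5) (4,6) (5,4) (5,5) (5,6) (6,4) (6,5) (6,6)] -> total=9
Click 3 (3,0) count=1: revealed 1 new [(3,0)] -> total=10
Click 4 (5,2) count=2: revealed 1 new [(5,2)] -> total=11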